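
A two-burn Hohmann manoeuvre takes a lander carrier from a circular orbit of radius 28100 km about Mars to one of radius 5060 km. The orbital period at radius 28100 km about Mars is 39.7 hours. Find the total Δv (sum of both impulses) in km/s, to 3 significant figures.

From Kepler's third law T² = 4π²r³/μ at r = 28100 km, T = 39.7 hours = 39.7 × 3600 s = 1.4292×10^5 s: μ = 4π²r³/T² = 42883.7 km³/s².
Semi-major axis of the transfer orbit: a_t = (28100 + 5060)/2 = 16580 km.
Circular speed at r₁: v₁ = √(μ/r₁) = √(42883.7/28100) = 1.2354 km/s.
Transfer-orbit speed at r₁ (vis-viva): v_a = √[μ(2/r₁ − 1/a_t)] = 0.68246 km/s.
First burn Δv₁ = |v_a − v₁| = 0.5529 km/s.
Circular speed at r₂: v₂ = √(μ/r₂) = 2.9112 km/s.
Transfer-orbit speed at r₂: v_p = √[μ(2/r₂ − 1/a_t)] = 3.7899 km/s.
Second burn Δv₂ = |v₂ − v_p| = 0.8787 km/s.
Δv = Δv₁ + Δv₂ = 0.5529 + 0.8787 = 1.432 km/s.

Δv = 1.43 km/s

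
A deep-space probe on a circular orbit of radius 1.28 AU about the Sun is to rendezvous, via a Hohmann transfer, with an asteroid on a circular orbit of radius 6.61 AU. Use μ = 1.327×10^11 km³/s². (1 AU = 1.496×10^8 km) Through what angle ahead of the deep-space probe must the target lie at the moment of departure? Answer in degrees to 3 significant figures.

In km: r₁ = 1.28 × 1.496×10^8 = 1.91488×10^8 km; r₂ = 6.61 × 1.496×10^8 = 9.88856×10^8 km.
The Hohmann ellipse has a_t = (r₁ + r₂)/2 = 5.90172×10^8 km.
The half-period of the transfer ellipse is t = π√(a_t³/μ) = 1.23647×10^8 s.
Target angular speed ω₂ = √(μ/r₂³) = 1.17148×10^-8 rad/s.
Angle swept by the target during transfer: ω₂·t = 1.4485 rad = 82.99°.
Arrival is 180° from departure on the ellipse, so φ = 180° − 82.99° = 97.0°.

φ = 97.0°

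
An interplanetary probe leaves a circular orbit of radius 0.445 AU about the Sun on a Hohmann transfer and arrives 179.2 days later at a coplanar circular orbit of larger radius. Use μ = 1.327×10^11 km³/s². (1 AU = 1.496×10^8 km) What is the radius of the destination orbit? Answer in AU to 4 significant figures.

In km: r₁ = 0.445 × 1.496×10^8 = 6.6572×10^7 km.
Transfer time t = 179.2 days = 1.548288×10^7 s, and t = π√(a_t³/μ).
So a_t = (μ t²/π²)^(1/3) = (1.327×10^11 × (1.548288×10^7)² / π²)^(1/3) = 1.4772×10^8 km.
Since a_t = (r₁ + r₂)/2, r₂ = 2a_t − r₁ = 2×1.4772×10^8 − 6.6572×10^7 = 2.28868×10^8 km.
In AU: r₂ = 2.28868×10^8 / 1.496×10^8 = 1.530 AU.

r₂ = 1.530 AU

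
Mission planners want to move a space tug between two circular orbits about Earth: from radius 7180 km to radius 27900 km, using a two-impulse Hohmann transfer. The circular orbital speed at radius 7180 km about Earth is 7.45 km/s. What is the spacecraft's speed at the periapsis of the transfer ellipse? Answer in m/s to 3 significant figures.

From the circular-orbit relation v² = μ/r at r = 7180 km: μ = v²r = (7.45)² × 7180 = 3.98508×10^5 km³/s².
The Hohmann ellipse has a_t = (r₁ + r₂)/2 = 17540 km.
The periapsis of the transfer ellipse is at r = 7180 km.
Applying v² = μ(2/r − 1/a_t): v = 9.396 km/s.

v = 9400 m/s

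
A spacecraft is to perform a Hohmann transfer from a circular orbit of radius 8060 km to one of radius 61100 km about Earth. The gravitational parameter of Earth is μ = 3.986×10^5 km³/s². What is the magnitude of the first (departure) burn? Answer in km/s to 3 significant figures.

Transfer-ellipse semi-major axis a_t = (r₁ + r₂)/2 = (8060 + 61100)/2 = 34580 km.
Circular speed at r = 8060 km: v_c = √(μ/r) = 7.0324 km/s.
Vis-viva on the transfer ellipse at r = 8060 km gives v_t = √[μ(2/r − 1/a_t)] = 9.3478 km/s.
Δv₁ = |v_t − v_c| = |9.3478 − 7.0324| = 2.315 km/s.

Δv₁ = 2.32 km/s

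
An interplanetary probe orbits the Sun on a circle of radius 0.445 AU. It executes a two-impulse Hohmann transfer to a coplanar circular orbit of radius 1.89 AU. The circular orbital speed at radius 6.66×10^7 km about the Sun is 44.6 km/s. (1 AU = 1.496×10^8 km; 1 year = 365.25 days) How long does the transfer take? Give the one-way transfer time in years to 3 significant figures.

From the circular-orbit relation v² = μ/r at r = 6.66×10^7 km: μ = v²r = (44.6)² × 6.66×10^7 = 1.32478×10^11 km³/s².
In km: r₁ = 0.445 × 1.496×10^8 = 6.6572×10^7 km; r₂ = 1.89 × 1.496×10^8 = 2.82744×10^8 km.
Transfer-ellipse semi-major axis a_t = (r₁ + r₂)/2 = (6.6572×10^7 + 2.82744×10^8)/2 = 1.74658×10^8 km.
By Kepler's third law the transfer-orbit period is T = 2π√(a_t³/μ), so t = T/2 = 1.992×10^7 s.
Converting: 1.992×10^7 s ÷ 3.15576×10^7 s/year (365.25 × 86400) = 0.631 years.

t = 0.631 years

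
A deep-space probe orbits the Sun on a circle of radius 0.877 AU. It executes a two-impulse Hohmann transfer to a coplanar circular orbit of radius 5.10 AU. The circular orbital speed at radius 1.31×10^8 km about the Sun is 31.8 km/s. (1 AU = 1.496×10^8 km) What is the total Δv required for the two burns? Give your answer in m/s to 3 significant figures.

Δv = 15800 m/s

From the circular-orbit relation v² = μ/r at r = 1.31×10^8 km: μ = v²r = (31.8)² × 1.31×10^8 = 1.32472×10^11 km³/s².
In km: r₁ = 0.877 × 1.496×10^8 = 1.311992×10^8 km; r₂ = 5.10 × 1.496×10^8 = 7.6296×10^8 km.
The Hohmann ellipse has a_t = (r₁ + r₂)/2 = 4.470796×10^8 km.
Circular speed at r₁: v₁ = √(μ/r₁) = √(1.32472×10^11/1.311992×10^8) = 31.776 km/s.
Transfer-orbit speed at r₁ (vis-viva equation): v_p = √[μ(2/r₁ − 1/a_t)] = 41.510 km/s.
First burn Δv₁ = |v_p − v₁| = 9.734 km/s.
At r₂, v₂ = √(μ/r₂) = 13.177 km/s.
Transfer-orbit speed at r₂: v_a = √[μ(2/r₂ − 1/a_t)] = 7.1381 km/s.
Second burn Δv₂ = |v₂ − v_a| = 6.039 km/s.
Δv = Δv₁ + Δv₂ = 9.734 + 6.039 = 15.77 km/s.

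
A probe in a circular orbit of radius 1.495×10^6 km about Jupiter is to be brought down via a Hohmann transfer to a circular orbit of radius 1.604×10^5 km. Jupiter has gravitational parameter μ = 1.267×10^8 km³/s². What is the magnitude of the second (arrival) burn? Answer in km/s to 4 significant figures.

Semi-major axis of the transfer orbit: a_t = (1.495×10^6 + 1.604×10^5)/2 = 8.277×10^5 km.
Circular speed at r = 1.604×10^5 km: v_c = √(μ/r) = 28.105 km/s.
Transfer-orbit speed at the same r (vis-viva, a = a_t): v_t = √[μ(2/r − 1/a_t)] = 37.772 km/s.
Δv₂ = |v_t − v_c| = |37.772 − 28.105| = 9.667 km/s.

Δv₂ = 9.667 km/s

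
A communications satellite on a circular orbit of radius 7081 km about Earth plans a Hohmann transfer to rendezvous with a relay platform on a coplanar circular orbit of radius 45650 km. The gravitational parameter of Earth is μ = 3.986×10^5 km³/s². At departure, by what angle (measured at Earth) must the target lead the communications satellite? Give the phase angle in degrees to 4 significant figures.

The Hohmann ellipse has a_t = (r₁ + r₂)/2 = 26365.5 km.
The half-period of the transfer ellipse is t = π√(a_t³/μ) = 21300 s.
Target angular speed ω₂ = √(μ/r₂³) = 6.473×10^-5 rad/s.
Angle swept by the target during transfer: ω₂·t = 1.379 rad = 79.01°.
The communications satellite traverses 180° on the transfer ellipse, so the target must lead by 180° − 79.01° = 101.0°.

φ = 101.0°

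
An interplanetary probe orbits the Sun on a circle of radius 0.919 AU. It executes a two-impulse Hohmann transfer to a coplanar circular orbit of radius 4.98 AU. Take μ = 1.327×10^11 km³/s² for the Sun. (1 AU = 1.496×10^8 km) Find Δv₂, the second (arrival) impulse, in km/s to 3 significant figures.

In km: r₁ = 0.919 × 1.496×10^8 = 1.374824×10^8 km; r₂ = 4.98 × 1.496×10^8 = 7.45008×10^8 km.
Transfer-ellipse semi-major axis a_t = (r₁ + r₂)/2 = (1.374824×10^8 + 7.45008×10^8)/2 = 4.412452×10^8 km.
Circular speed at r = 7.45008×10^8 km: v_c = √(μ/r) = 13.346 km/s.
Vis-viva on the transfer ellipse at r = 7.45008×10^8 km gives v_t = √[μ(2/r − 1/a_t)] = 7.4497 km/s.
Δv₂ = |v_t − v_c| = |7.4497 − 13.346| = 5.896 km/s.

Δv₂ = 5.90 km/s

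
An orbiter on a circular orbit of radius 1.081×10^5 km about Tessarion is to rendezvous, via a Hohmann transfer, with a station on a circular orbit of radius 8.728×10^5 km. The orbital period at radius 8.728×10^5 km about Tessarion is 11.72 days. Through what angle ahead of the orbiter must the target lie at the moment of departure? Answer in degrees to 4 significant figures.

From Kepler's third law T² = 4π²r³/μ at r = 8.728×10^5 km, T = 11.72 days = 11.72 × 86400 s = 1.012608×10^6 s: μ = 4π²r³/T² = 2.55989×10^7 km³/s².
Semi-major axis of the transfer orbit: a_t = (1.081×10^5 + 8.728×10^5)/2 = 4.9045×10^5 km.
The half-period of the transfer ellipse is t = π√(a_t³/μ) = 2.1327×10^5 s.
Target angular speed ω₂ = √(μ/r₂³) = 6.2050×10^-6 rad/s.
Angle swept by the target during transfer: ω₂·t = 1.3233 rad = 75.82°.
Arrival is 180° from departure on the ellipse, so φ = 180° − 75.82° = 104.2°.

φ = 104.2°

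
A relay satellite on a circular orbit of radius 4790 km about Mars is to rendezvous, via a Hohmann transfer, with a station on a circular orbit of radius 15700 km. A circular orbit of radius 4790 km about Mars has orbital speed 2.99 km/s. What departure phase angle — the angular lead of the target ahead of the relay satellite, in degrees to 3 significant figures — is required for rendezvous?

From the circular-orbit relation v² = μ/r at r = 4790 km: μ = v²r = (2.99)² × 4790 = 42823.1 km³/s².
The Hohmann ellipse has a_t = (r₁ + r₂)/2 = 10245 km.
Transfer time t = π√(a_t³/μ) = 15740 s.
The target's mean motion on its circular orbit is ω₂ = √(μ/r₂³) = 1.052×10^-4 rad/s.
Angle swept by the target during transfer: ω₂·t = 1.656 rad = 94.88°.
Arrival is 180° from departure on the ellipse, so φ = 180° − 94.88° = 85.1°.

φ = 85.1°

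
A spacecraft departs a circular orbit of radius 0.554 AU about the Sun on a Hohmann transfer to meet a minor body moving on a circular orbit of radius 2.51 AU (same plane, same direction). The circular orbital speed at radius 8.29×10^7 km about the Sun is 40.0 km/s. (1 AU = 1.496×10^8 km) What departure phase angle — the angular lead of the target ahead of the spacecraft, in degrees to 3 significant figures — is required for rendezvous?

From the circular-orbit relation v² = μ/r at r = 8.29×10^7 km: μ = v²r = (40.0)² × 8.29×10^7 = 1.32640×10^11 km³/s².
In km: r₁ = 0.554 × 1.496×10^8 = 8.28784×10^7 km; r₂ = 2.51 × 1.496×10^8 = 3.75496×10^8 km.
Transfer-ellipse semi-major axis a_t = (r₁ + r₂)/2 = (8.28784×10^7 + 3.75496×10^8)/2 = 2.291872×10^8 km.
The half-period of the transfer ellipse is t = π√(a_t³/μ) = 2.993×10^7 s.
Target angular speed ω₂ = √(μ/r₂³) = 5.005×10^-8 rad/s.
Angle swept by the target during transfer: ω₂·t = 1.498 rad = 85.83°.
The spacecraft traverses 180° on the transfer ellipse, so the target must lead by 180° − 85.83° = 94.2°.

φ = 94.2°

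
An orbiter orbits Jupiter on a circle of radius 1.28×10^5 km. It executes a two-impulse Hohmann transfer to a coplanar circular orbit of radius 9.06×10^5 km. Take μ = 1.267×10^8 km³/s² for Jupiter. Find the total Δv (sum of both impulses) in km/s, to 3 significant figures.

Transfer-ellipse semi-major axis a_t = (r₁ + r₂)/2 = (1.280×10^5 + 9.060×10^5)/2 = 5.170×10^5 km.
At r₁ the circular-orbit speed is v₁ = √(μ/r₁) = 31.46 km/s.
On the transfer ellipse at r₁, v² = μ(2/r − 1/a) gives v_p = √[μ(2/r₁ − 1/a_t)] = 41.65 km/s.
First burn Δv₁ = |v_p − v₁| = 10.19 km/s.
At r₂, v₂ = √(μ/r₂) = 11.8256 km/s.
Transfer-orbit speed at r₂: v_a = √[μ(2/r₂ − 1/a_t)] = 5.88415 km/s.
Second burn Δv₂ = |v₂ − v_a| = 5.941 km/s.
Δv = Δv₁ + Δv₂ = 10.19 + 5.941 = 16.13 km/s.

Δv = 16.1 km/s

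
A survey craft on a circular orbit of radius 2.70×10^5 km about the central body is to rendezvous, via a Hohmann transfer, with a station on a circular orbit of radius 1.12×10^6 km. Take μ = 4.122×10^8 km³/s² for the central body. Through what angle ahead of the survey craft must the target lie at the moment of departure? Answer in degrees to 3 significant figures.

Semi-major axis of the transfer orbit: a_t = (2.700×10^5 + 1.120×10^6)/2 = 6.950×10^5 km.
Transfer time t = π√(a_t³/μ) = 89650 s.
The target's mean motion on its circular orbit is ω₂ = √(μ/r₂³) = 1.713×10^-5 rad/s.
Angle swept by the target during transfer: ω₂·t = 1.5357 rad = 87.99°.
Arrival is 180° from departure on the ellipse, so φ = 180° − 87.99° = 92.0°.

φ = 92.0°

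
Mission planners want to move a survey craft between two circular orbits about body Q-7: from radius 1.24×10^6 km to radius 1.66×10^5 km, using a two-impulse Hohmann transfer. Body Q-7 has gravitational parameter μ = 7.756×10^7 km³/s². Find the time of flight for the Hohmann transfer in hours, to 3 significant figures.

Semi-major axis of the transfer orbit: a_t = (1.240×10^6 + 1.660×10^5)/2 = 7.030×10^5 km.
Transfer time t = π√(a_t³/μ) = π√((7.030×10^5)³ / 7.756×10^7) = 2.103×10^5 s.
Converting: 2.103×10^5 s ÷ 3600 s/hour = 58.4 hours.

t = 58.4 hours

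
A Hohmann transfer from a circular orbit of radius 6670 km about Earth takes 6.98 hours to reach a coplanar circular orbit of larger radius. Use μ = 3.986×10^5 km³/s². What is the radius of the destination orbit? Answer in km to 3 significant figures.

r₂ = 52200 km

Transfer time t = 6.98 hours = 25128 s, and t = π√(a_t³/μ).
So a_t = (μ t²/π²)^(1/3) = (3.986×10^5 × (25128)² / π²)^(1/3) = 29434 km.
Since a_t = (r₁ + r₂)/2, r₂ = 2a_t − r₁ = 2×29434 − 6670 = 52198 km.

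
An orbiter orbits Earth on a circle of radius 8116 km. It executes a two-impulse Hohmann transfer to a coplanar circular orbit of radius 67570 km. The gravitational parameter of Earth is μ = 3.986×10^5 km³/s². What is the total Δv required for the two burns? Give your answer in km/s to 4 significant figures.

Δv = 3.660 km/s

Transfer-ellipse semi-major axis a_t = (r₁ + r₂)/2 = (8116 + 67570)/2 = 37843 km.
At r₁ the circular-orbit speed is v₁ = √(μ/r₁) = 7.008 km/s.
Transfer-orbit speed at r₁ (v² = μ(2/r − 1/a)): v_p = √[μ(2/r₁ − 1/a_t)] = 9.364 km/s.
First burn Δv₁ = |v_p − v₁| = 2.356 km/s.
Circular speed at r₂: v₂ = √(μ/r₂) = 2.429 km/s.
Transfer-orbit speed at r₂: v_a = √[μ(2/r₂ − 1/a_t)] = 1.125 km/s.
Second burn Δv₂ = |v₂ − v_a| = 1.304 km/s.
Δv = Δv₁ + Δv₂ = 2.356 + 1.304 = 3.660 km/s.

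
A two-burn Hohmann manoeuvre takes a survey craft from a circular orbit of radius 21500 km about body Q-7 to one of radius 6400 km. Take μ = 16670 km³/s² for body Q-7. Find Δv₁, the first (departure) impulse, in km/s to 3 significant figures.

Δv₁ = 0.284 km/s

The Hohmann ellipse has a_t = (r₁ + r₂)/2 = 13950 km.
Circular speed at r = 21500 km: v_c = √(μ/r) = 0.8805 km/s.
Transfer-orbit speed at the same r (vis-viva, a = a_t): v_t = √[μ(2/r − 1/a_t)] = 0.5964 km/s.
Δv₁ = |v_t − v_c| = |0.5964 − 0.8805| = 0.2841 km/s.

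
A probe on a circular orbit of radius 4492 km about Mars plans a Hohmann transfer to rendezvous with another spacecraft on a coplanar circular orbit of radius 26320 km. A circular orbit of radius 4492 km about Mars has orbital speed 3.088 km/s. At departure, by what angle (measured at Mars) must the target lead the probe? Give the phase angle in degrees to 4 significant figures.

From the circular-orbit relation v² = μ/r at r = 4492 km: μ = v²r = (3.088)² × 4492 = 42834.6 km³/s².
Transfer-ellipse semi-major axis a_t = (r₁ + r₂)/2 = (4492 + 26320)/2 = 15406 km.
The half-period of the transfer ellipse is t = π√(a_t³/μ) = 29026 s.
Target angular speed ω₂ = √(μ/r₂³) = 4.8469×10^-5 rad/s.
Angle swept by the target during transfer: ω₂·t = 1.4069 rad = 80.61°.
Arrival is 180° from departure on the ellipse, so φ = 180° − 80.61° = 99.39°.

φ = 99.39°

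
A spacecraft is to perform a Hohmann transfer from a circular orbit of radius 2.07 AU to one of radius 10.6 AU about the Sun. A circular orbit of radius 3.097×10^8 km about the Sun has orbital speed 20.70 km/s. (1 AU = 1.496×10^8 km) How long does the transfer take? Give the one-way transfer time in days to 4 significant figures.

From the circular-orbit relation v² = μ/r at r = 3.097×10^8 km: μ = v²r = (20.70)² × 3.097×10^8 = 1.32703×10^11 km³/s².
In km: r₁ = 2.07 × 1.496×10^8 = 3.09672×10^8 km; r₂ = 10.6 × 1.496×10^8 = 1.58576×10^9 km.
Transfer-ellipse semi-major axis a_t = (r₁ + r₂)/2 = (3.09672×10^8 + 1.58576×10^9)/2 = 9.47716×10^8 km.
By Kepler's third law the transfer-orbit period is T = 2π√(a_t³/μ), so t = T/2 = 2.516×10^8 s.
Converting: 2.516×10^8 s ÷ 86400 s/day = 2912 days.

t = 2912 days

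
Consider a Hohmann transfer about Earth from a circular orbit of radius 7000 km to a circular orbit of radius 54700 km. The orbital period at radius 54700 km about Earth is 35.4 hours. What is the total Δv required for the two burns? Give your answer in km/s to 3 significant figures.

From Kepler's third law T² = 4π²r³/μ at r = 54700 km, T = 35.4 hours = 35.4 × 3600 s = 1.2744×10^5 s: μ = 4π²r³/T² = 3.97842×10^5 km³/s².
Transfer-ellipse semi-major axis a_t = (r₁ + r₂)/2 = (7000 + 54700)/2 = 30850 km.
Circular speed at r₁: v₁ = √(μ/r₁) = √(3.97842×10^5/7000) = 7.5389 km/s.
On the transfer ellipse at r₁, vis-viva gives v_p = √[μ(2/r₁ − 1/a_t)] = 10.039 km/s.
First burn Δv₁ = |v_p − v₁| = 2.500 km/s.
Circular speed at r₂: v₂ = √(μ/r₂) = 2.697 km/s.
Transfer-orbit speed at r₂: v_a = √[μ(2/r₂ − 1/a_t)] = 1.285 km/s.
Second burn Δv₂ = |v₂ − v_a| = 1.412 km/s.
Δv = Δv₁ + Δv₂ = 2.500 + 1.412 = 3.912 km/s.

Δv = 3.91 km/s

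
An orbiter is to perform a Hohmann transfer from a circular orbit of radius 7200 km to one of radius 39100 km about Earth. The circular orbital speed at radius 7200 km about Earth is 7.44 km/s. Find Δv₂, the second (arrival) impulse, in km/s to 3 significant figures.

Δv₂ = 1.41 km/s

From the circular-orbit relation v² = μ/r at r = 7200 km: μ = v²r = (7.44)² × 7200 = 3.98546×10^5 km³/s².
Transfer-ellipse semi-major axis a_t = (r₁ + r₂)/2 = (7200 + 39100)/2 = 23150 km.
On the circular orbit at r = 39100 km, v_c = √(μ/r) = 3.1926 km/s.
Vis-viva on the transfer ellipse at r = 39100 km gives v_t = √[μ(2/r − 1/a_t)] = 1.7805 km/s.
Δv₂ = |v_t − v_c| = |1.7805 − 3.1926| = 1.412 km/s.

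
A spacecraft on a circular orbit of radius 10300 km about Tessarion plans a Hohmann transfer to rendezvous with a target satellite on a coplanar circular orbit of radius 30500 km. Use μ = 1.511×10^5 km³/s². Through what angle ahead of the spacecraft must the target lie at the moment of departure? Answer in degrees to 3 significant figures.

Transfer-ellipse semi-major axis a_t = (r₁ + r₂)/2 = (10300 + 30500)/2 = 20400 km.
Transfer time t = π√(a_t³/μ) = 23548.5 s.
Target angular speed ω₂ = √(μ/r₂³) = 7.29764×10^-5 rad/s.
Angle swept by the target during transfer: ω₂·t = 1.7185 rad = 98.46°.
The spacecraft traverses 180° on the transfer ellipse, so the target must lead by 180° − 98.46° = 81.5°.

φ = 81.5°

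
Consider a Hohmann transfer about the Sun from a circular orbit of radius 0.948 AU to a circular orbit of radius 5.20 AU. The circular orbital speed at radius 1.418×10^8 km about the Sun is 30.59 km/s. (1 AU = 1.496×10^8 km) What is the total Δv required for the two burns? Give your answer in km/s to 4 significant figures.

From the circular-orbit relation v² = μ/r at r = 1.418×10^8 km: μ = v²r = (30.59)² × 1.418×10^8 = 1.32689×10^11 km³/s².
In km: r₁ = 0.948 × 1.496×10^8 = 1.418208×10^8 km; r₂ = 5.20 × 1.496×10^8 = 7.7792×10^8 km.
Transfer-ellipse semi-major axis a_t = (r₁ + r₂)/2 = (1.418208×10^8 + 7.7792×10^8)/2 = 4.598704×10^8 km.
At r₁ the circular-orbit speed is v₁ = √(μ/r₁) = 30.588 km/s.
On the transfer ellipse at r₁, vis-viva equation gives v_p = √[μ(2/r₁ − 1/a_t)] = 39.783 km/s.
First burn Δv₁ = |v_p − v₁| = 9.195 km/s.
At r₂, v₂ = √(μ/r₂) = 13.06 km/s.
Transfer-orbit speed at r₂: v_a = √[μ(2/r₂ − 1/a_t)] = 7.253 km/s.
Second burn Δv₂ = |v₂ − v_a| = 5.807 km/s.
Δv = Δv₁ + Δv₂ = 9.195 + 5.807 = 15.00 km/s.

Δv = 15.00 km/s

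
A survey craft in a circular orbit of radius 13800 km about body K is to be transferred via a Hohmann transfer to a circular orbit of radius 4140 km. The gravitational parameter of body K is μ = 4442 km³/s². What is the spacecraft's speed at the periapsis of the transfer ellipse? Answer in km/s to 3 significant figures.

v = 1.28 km/s

Semi-major axis of the transfer orbit: a_t = (13800 + 4140)/2 = 8970 km.
At periapsis, r = 4140 km.
From the vis-viva equation, v = √[μ(2/r − 1/a_t)] = 1.285 km/s.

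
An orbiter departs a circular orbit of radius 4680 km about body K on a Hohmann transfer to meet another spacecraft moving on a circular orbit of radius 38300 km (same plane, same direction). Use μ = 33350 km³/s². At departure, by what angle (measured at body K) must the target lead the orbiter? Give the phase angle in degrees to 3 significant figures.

φ = 104°

Transfer-ellipse semi-major axis a_t = (r₁ + r₂)/2 = (4680 + 38300)/2 = 21490 km.
Transfer time t = π√(a_t³/μ) = 54195 s.
Target angular speed ω₂ = √(μ/r₂³) = 2.4364×10^-5 rad/s.
Angle swept by the target during transfer: ω₂·t = 1.3204 rad = 75.65°.
Arrival is 180° from departure on the ellipse, so φ = 180° − 75.65° = 104°.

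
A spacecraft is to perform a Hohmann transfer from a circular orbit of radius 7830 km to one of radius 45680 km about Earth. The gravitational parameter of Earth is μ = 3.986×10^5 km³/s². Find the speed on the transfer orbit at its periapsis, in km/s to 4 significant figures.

The Hohmann ellipse has a_t = (r₁ + r₂)/2 = 26755 km.
At periapsis, r = 7830 km.
From the vis-viva equation, v = √[μ(2/r − 1/a_t)] = 9.323 km/s.

v = 9.323 km/s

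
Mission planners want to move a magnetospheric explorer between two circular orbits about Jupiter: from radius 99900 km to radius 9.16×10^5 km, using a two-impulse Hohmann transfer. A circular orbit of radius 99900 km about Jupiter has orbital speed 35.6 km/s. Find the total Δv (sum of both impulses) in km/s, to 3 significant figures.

Δv = 18.7 km/s

From the circular-orbit relation v² = μ/r at r = 99900 km: μ = v²r = (35.6)² × 99900 = 1.26609×10^8 km³/s².
Transfer-ellipse semi-major axis a_t = (r₁ + r₂)/2 = (99900 + 9.160×10^5)/2 = 5.0795×10^5 km.
At r₁ the circular-orbit speed is v₁ = √(μ/r₁) = 35.60 km/s.
Transfer-orbit speed at r₁ (vis-viva equation): v_p = √[μ(2/r₁ − 1/a_t)] = 47.81 km/s.
First burn Δv₁ = |v_p − v₁| = 12.21 km/s.
Circular speed at r₂: v₂ = √(μ/r₂) = 11.757 km/s.
Transfer-orbit speed at r₂: v_a = √[μ(2/r₂ − 1/a_t)] = 5.2138 km/s.
Second burn Δv₂ = |v₂ − v_a| = 6.543 km/s.
Total Δv = Δv₁ + Δv₂ = 18.75 km/s.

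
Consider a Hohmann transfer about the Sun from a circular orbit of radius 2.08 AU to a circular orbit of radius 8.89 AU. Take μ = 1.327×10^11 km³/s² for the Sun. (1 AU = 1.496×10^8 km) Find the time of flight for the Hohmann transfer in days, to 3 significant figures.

t = 2350 days

In km: r₁ = 2.08 × 1.496×10^8 = 3.11168×10^8 km; r₂ = 8.89 × 1.496×10^8 = 1.329944×10^9 km.
The Hohmann ellipse has a_t = (r₁ + r₂)/2 = 8.20556×10^8 km.
By Kepler's third law the transfer-orbit period is T = 2π√(a_t³/μ), so t = T/2 = 2.027×10^8 s.
Converting: 2.027×10^8 s ÷ 86400 s/day = 2350 days.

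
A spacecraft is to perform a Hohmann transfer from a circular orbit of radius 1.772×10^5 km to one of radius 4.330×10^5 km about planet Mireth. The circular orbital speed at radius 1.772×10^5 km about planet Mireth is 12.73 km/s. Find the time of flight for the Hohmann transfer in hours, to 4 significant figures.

From the circular-orbit relation v² = μ/r at r = 1.772×10^5 km: μ = v²r = (12.73)² × 1.772×10^5 = 2.87158×10^7 km³/s².
The Hohmann ellipse has a_t = (r₁ + r₂)/2 = 3.051×10^5 km.
By Kepler's third law the transfer-orbit period is T = 2π√(a_t³/μ), so t = T/2 = 98800 s.
Converting: 98800 s ÷ 3600 s/hour = 27.44 hours.

t = 27.44 hours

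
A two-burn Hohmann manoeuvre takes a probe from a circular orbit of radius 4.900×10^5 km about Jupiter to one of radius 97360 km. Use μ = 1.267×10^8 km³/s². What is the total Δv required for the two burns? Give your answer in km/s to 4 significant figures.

Δv = 17.34 km/s

Transfer-ellipse semi-major axis a_t = (r₁ + r₂)/2 = (4.900×10^5 + 97360)/2 = 2.9368×10^5 km.
Circular speed at r₁: v₁ = √(μ/r₁) = √(1.267×10^8/4.900×10^5) = 16.0802 km/s.
On the transfer ellipse at r₁, vis-viva equation gives v_a = √[μ(2/r₁ − 1/a_t)] = 9.25856 km/s.
First burn Δv₁ = |v_a − v₁| = 6.822 km/s.
At r₂, v₂ = √(μ/r₂) = 36.074 km/s.
Transfer-orbit speed at r₂: v_p = √[μ(2/r₂ − 1/a_t)] = 46.597 km/s.
Second burn Δv₂ = |v₂ − v_p| = 10.52 km/s.
Δv = Δv₁ + Δv₂ = 6.822 + 10.52 = 17.34 km/s.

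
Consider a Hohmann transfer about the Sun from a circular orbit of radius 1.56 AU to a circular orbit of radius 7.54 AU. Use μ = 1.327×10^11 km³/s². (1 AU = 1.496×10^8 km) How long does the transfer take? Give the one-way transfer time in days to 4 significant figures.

t = 1773 days

In km: r₁ = 1.56 × 1.496×10^8 = 2.33376×10^8 km; r₂ = 7.54 × 1.496×10^8 = 1.127984×10^9 km.
The Hohmann ellipse has a_t = (r₁ + r₂)/2 = 6.8068×10^8 km.
Half the transfer-orbit period gives t = π√(a_t³/μ) = 1.532×10^8 s.
Converting: 1.532×10^8 s ÷ 86400 s/day = 1773 days.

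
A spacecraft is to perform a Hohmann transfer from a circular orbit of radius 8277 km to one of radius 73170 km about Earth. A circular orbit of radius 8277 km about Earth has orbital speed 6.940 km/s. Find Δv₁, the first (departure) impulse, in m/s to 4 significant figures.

Δv₁ = 2363 m/s

From the circular-orbit relation v² = μ/r at r = 8277 km: μ = v²r = (6.940)² × 8277 = 3.98650×10^5 km³/s².
Transfer-ellipse semi-major axis a_t = (r₁ + r₂)/2 = (8277 + 73170)/2 = 40723.5 km.
Circular speed at r = 8277 km: v_c = √(μ/r) = 6.940 km/s.
Vis-viva on the transfer ellipse at r = 8277 km gives v_t = √[μ(2/r − 1/a_t)] = 9.303 km/s.
Δv₁ = |v_t − v_c| = |9.303 − 6.940| = 2.363 km/s.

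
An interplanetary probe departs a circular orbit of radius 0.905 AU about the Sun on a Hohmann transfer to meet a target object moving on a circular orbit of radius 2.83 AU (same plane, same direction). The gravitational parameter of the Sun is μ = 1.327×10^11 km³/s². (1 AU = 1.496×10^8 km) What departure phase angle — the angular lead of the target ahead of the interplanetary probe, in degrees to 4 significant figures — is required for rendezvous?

φ = 83.51°

In km: r₁ = 0.905 × 1.496×10^8 = 1.35388×10^8 km; r₂ = 2.83 × 1.496×10^8 = 4.23368×10^8 km.
The Hohmann ellipse has a_t = (r₁ + r₂)/2 = 2.79378×10^8 km.
Transfer time t = π√(a_t³/μ) = 4.027×10^7 s.
The target's mean motion on its circular orbit is ω₂ = √(μ/r₂³) = 4.182×10^-8 rad/s.
Angle swept by the target during transfer: ω₂·t = 1.684 rad = 96.49°.
Arrival is 180° from departure on the ellipse, so φ = 180° − 96.49° = 83.51°.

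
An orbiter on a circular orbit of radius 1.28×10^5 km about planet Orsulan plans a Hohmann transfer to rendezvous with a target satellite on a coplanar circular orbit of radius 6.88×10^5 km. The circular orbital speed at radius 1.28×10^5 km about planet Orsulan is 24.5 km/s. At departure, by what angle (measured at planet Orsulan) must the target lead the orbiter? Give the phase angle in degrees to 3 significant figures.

φ = 97.8°

From the circular-orbit relation v² = μ/r at r = 1.28×10^5 km: μ = v²r = (24.5)² × 1.28×10^5 = 7.68320×10^7 km³/s².
The Hohmann ellipse has a_t = (r₁ + r₂)/2 = 4.080×10^5 km.
The half-period of the transfer ellipse is t = π√(a_t³/μ) = 93405 s.
Target angular speed ω₂ = √(μ/r₂³) = 1.5360×10^-5 rad/s.
Angle swept by the target during transfer: ω₂·t = 1.4347 rad = 82.20°.
Arrival is 180° from departure on the ellipse, so φ = 180° − 82.20° = 97.8°.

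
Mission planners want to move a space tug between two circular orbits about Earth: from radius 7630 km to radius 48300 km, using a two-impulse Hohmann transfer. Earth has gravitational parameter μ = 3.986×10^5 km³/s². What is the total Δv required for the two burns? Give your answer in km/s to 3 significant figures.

Transfer-ellipse semi-major axis a_t = (r₁ + r₂)/2 = (7630 + 48300)/2 = 27965 km.
Circular speed at r₁: v₁ = √(μ/r₁) = √(3.986×10^5/7630) = 7.228 km/s.
Transfer-orbit speed at r₁ (v² = μ(2/r − 1/a)): v_p = √[μ(2/r₁ − 1/a_t)] = 9.499 km/s.
First burn Δv₁ = |v_p − v₁| = 2.271 km/s.
Circular speed at r₂: v₂ = √(μ/r₂) = 2.873 km/s.
Transfer-orbit speed at r₂: v_a = √[μ(2/r₂ − 1/a_t)] = 1.501 km/s.
Second burn Δv₂ = |v₂ − v_a| = 1.372 km/s.
Δv = Δv₁ + Δv₂ = 2.271 + 1.372 = 3.643 km/s.

Δv = 3.64 km/s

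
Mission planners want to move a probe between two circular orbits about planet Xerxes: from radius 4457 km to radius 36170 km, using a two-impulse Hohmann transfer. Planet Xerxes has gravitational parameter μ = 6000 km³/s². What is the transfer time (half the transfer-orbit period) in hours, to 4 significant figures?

Semi-major axis of the transfer orbit: a_t = (4457 + 36170)/2 = 20313.5 km.
Transfer time t = π√(a_t³/μ) = π√((20313.5)³ / 6000) = 1.1742×10^5 s.
Converting: 1.1742×10^5 s ÷ 3600 s/hour = 32.62 hours.

t = 32.62 hours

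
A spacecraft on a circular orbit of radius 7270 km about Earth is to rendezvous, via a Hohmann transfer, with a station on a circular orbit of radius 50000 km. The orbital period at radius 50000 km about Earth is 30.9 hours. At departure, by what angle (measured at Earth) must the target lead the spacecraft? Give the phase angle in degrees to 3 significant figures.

From Kepler's third law T² = 4π²r³/μ at r = 50000 km, T = 30.9 hours = 30.9 × 3600 s = 1.1124×10^5 s: μ = 4π²r³/T² = 3.98793×10^5 km³/s².
Semi-major axis of the transfer orbit: a_t = (7270 + 50000)/2 = 28635 km.
The half-period of the transfer ellipse is t = π√(a_t³/μ) = 24106 s.
The target's mean motion on its circular orbit is ω₂ = √(μ/r₂³) = 5.6483×10^-5 rad/s.
Angle swept by the target during transfer: ω₂·t = 1.3616 rad = 78.01°.
Arrival is 180° from departure on the ellipse, so φ = 180° − 78.01° = 102°.

φ = 102°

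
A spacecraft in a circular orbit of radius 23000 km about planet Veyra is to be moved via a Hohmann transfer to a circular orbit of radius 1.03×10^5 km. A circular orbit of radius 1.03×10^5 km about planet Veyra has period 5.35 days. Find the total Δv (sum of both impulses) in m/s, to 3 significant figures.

From Kepler's third law T² = 4π²r³/μ at r = 1.03×10^5 km, T = 5.35 days = 5.35 × 86400 s = 4.6224×10^5 s: μ = 4π²r³/T² = 2.01900×10^5 km³/s².
Semi-major axis of the transfer orbit: a_t = (23000 + 1.030×10^5)/2 = 63000 km.
At r₁ the circular-orbit speed is v₁ = √(μ/r₁) = 2.9628 km/s.
Transfer-orbit speed at r₁ (vis-viva): v_p = √[μ(2/r₁ − 1/a_t)] = 3.7884 km/s.
First burn Δv₁ = |v_p − v₁| = 0.8256 km/s.
Circular speed at r₂: v₂ = √(μ/r₂) = 1.400 km/s.
Transfer-orbit speed at r₂: v_a = √[μ(2/r₂ − 1/a_t)] = 0.8459 km/s.
Second burn Δv₂ = |v₂ − v_a| = 0.5541 km/s.
Total Δv = Δv₁ + Δv₂ = 1.380 km/s.

Δv = 1380 m/s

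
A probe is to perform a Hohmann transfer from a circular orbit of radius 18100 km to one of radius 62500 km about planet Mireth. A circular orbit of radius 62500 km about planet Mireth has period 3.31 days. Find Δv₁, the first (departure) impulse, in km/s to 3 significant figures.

From Kepler's third law T² = 4π²r³/μ at r = 62500 km, T = 3.31 days = 3.31 × 86400 s = 2.85984×10^5 s: μ = 4π²r³/T² = 1.17846×10^5 km³/s².
Transfer-ellipse semi-major axis a_t = (r₁ + r₂)/2 = (18100 + 62500)/2 = 40300 km.
On the circular orbit at r = 18100 km, v_c = √(μ/r) = 2.552 km/s.
Vis-viva on the transfer ellipse at r = 18100 km gives v_t = √[μ(2/r − 1/a_t)] = 3.178 km/s.
Δv₁ = |v_t − v_c| = |3.178 − 2.552| = 0.6260 km/s.

Δv₁ = 0.626 km/s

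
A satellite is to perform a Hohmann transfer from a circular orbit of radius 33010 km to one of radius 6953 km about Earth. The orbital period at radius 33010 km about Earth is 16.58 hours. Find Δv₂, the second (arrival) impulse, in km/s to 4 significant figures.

From Kepler's third law T² = 4π²r³/μ at r = 33010 km, T = 16.58 hours = 16.58 × 3600 s = 59688 s: μ = 4π²r³/T² = 3.98586×10^5 km³/s².
Semi-major axis of the transfer orbit: a_t = (33010 + 6953)/2 = 19981.5 km.
On the circular orbit at r = 6953 km, v_c = √(μ/r) = 7.5714 km/s.
Transfer-orbit speed at the same r (vis-viva, a = a_t): v_t = √[μ(2/r − 1/a_t)] = 9.7316 km/s.
Δv₂ = |v_t − v_c| = |9.7316 − 7.5714| = 2.160 km/s.

Δv₂ = 2.160 km/s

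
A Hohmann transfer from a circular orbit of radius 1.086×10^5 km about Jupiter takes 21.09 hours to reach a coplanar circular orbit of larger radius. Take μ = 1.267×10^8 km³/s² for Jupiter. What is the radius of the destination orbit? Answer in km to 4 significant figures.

Transfer time t = 21.09 hours = 75924 s, and t = π√(a_t³/μ).
So a_t = (μ t²/π²)^(1/3) = (1.267×10^8 × (75924)² / π²)^(1/3) = 4.1983×10^5 km.
Since a_t = (r₁ + r₂)/2, r₂ = 2a_t − r₁ = 2×4.1983×10^5 − 1.086×10^5 = 7.3106×10^5 km.

r₂ = 7.311×10^5 km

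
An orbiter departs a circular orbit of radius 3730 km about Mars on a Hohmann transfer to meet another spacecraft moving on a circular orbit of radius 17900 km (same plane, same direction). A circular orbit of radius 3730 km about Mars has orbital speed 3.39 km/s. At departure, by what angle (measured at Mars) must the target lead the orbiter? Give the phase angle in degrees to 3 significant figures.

From the circular-orbit relation v² = μ/r at r = 3730 km: μ = v²r = (3.39)² × 3730 = 42865.5 km³/s².
The Hohmann ellipse has a_t = (r₁ + r₂)/2 = 10815 km.
The half-period of the transfer ellipse is t = π√(a_t³/μ) = 17066 s.
Target angular speed ω₂ = √(μ/r₂³) = 8.6452×10^-5 rad/s.
Angle swept by the target during transfer: ω₂·t = 1.4754 rad = 84.53°.
The orbiter traverses 180° on the transfer ellipse, so the target must lead by 180° − 84.53° = 95.5°.

φ = 95.5°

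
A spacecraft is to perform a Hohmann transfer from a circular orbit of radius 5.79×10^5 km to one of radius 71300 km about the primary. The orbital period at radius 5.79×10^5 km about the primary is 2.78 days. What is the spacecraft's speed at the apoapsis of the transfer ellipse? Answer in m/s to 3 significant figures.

v = 7090 m/s

From Kepler's third law T² = 4π²r³/μ at r = 5.79×10^5 km, T = 2.78 days = 2.78 × 86400 s = 2.40192×10^5 s: μ = 4π²r³/T² = 1.32825×10^8 km³/s².
Semi-major axis of the transfer orbit: a_t = (5.790×10^5 + 71300)/2 = 3.2515×10^5 km.
The apoapsis of the transfer ellipse is at r = 5.790×10^5 km.
From the vis-viva equation, v = √[μ(2/r − 1/a_t)] = 7.093 km/s.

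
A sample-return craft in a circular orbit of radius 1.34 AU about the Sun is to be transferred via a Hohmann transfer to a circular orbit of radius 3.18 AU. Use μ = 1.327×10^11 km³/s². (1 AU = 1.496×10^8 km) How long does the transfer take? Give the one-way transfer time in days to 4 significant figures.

t = 620.5 days

In km: r₁ = 1.34 × 1.496×10^8 = 2.00464×10^8 km; r₂ = 3.18 × 1.496×10^8 = 4.75728×10^8 km.
Transfer-ellipse semi-major axis a_t = (r₁ + r₂)/2 = (2.00464×10^8 + 4.75728×10^8)/2 = 3.38096×10^8 km.
By Kepler's third law the transfer-orbit period is T = 2π√(a_t³/μ), so t = T/2 = 5.361×10^7 s.
Converting: 5.361×10^7 s ÷ 86400 s/day = 620.5 days.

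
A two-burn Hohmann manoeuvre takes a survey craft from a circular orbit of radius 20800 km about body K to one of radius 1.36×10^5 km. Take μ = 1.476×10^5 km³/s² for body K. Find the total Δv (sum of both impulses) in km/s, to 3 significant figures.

Δv = 1.35 km/s

Transfer-ellipse semi-major axis a_t = (r₁ + r₂)/2 = (20800 + 1.360×10^5)/2 = 78400 km.
At r₁ the circular-orbit speed is v₁ = √(μ/r₁) = 2.663861 km/s.
Transfer-orbit speed at r₁ (v² = μ(2/r − 1/a)): v_p = √[μ(2/r₁ − 1/a_t)] = 3.508512 km/s.
First burn Δv₁ = |v_p − v₁| = 0.8447 km/s.
At r₂, v₂ = √(μ/r₂) = 1.0418 km/s.
Transfer-orbit speed at r₂: v_a = √[μ(2/r₂ − 1/a_t)] = 0.53660 km/s.
Second burn Δv₂ = |v₂ − v_a| = 0.5052 km/s.
Total Δv = Δv₁ + Δv₂ = 1.350 km/s.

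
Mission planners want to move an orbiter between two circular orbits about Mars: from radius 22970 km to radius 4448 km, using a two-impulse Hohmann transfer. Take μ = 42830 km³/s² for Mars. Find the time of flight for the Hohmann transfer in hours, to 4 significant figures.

The Hohmann ellipse has a_t = (r₁ + r₂)/2 = 13709 km.
By Kepler's third law the transfer-orbit period is T = 2π√(a_t³/μ), so t = T/2 = 24366 s.
Converting: 24366 s ÷ 3600 s/hour = 6.768 hours.

t = 6.768 hours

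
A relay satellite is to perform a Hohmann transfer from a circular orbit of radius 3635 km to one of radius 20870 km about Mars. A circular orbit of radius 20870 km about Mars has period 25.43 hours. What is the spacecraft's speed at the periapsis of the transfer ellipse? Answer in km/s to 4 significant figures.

From Kepler's third law T² = 4π²r³/μ at r = 20870 km, T = 25.43 hours = 25.43 × 3600 s = 91548 s: μ = 4π²r³/T² = 42818.3 km³/s².
Transfer-ellipse semi-major axis a_t = (r₁ + r₂)/2 = (3635 + 20870)/2 = 12252.5 km.
The periapsis of the transfer ellipse is at r = 3635 km.
Applying v² = μ(2/r − 1/a_t): v = 4.479 km/s.

v = 4.479 km/s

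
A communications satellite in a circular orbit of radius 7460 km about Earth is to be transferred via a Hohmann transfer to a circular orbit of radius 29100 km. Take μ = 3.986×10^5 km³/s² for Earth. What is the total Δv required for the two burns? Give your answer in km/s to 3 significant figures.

Δv = 3.25 km/s

The Hohmann ellipse has a_t = (r₁ + r₂)/2 = 18280 km.
At r₁ the circular-orbit speed is v₁ = √(μ/r₁) = 7.310 km/s.
On the transfer ellipse at r₁, vis-viva gives v_p = √[μ(2/r₁ − 1/a_t)] = 9.223 km/s.
First burn Δv₁ = |v_p − v₁| = 1.913 km/s.
At r₂, v₂ = √(μ/r₂) = 3.701 km/s.
Transfer-orbit speed at r₂: v_a = √[μ(2/r₂ − 1/a_t)] = 2.364 km/s.
Second burn Δv₂ = |v₂ − v_a| = 1.337 km/s.
Total Δv = Δv₁ + Δv₂ = 3.250 km/s.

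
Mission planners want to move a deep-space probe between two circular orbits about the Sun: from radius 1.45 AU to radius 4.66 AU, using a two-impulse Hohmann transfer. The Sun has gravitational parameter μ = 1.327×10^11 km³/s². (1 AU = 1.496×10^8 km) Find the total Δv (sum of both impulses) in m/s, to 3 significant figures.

Δv = 10100 m/s

In km: r₁ = 1.45 × 1.496×10^8 = 2.1692×10^8 km; r₂ = 4.66 × 1.496×10^8 = 6.97136×10^8 km.
Transfer-ellipse semi-major axis a_t = (r₁ + r₂)/2 = (2.1692×10^8 + 6.97136×10^8)/2 = 4.57028×10^8 km.
Circular speed at r₁: v₁ = √(μ/r₁) = √(1.327×10^11/2.1692×10^8) = 24.7335 km/s.
Transfer-orbit speed at r₁ (vis-viva equation): v_p = √[μ(2/r₁ − 1/a_t)] = 30.5473 km/s.
First burn Δv₁ = |v_p − v₁| = 5.814 km/s.
At r₂, v₂ = √(μ/r₂) = 13.797 km/s.
Transfer-orbit speed at r₂: v_a = √[μ(2/r₂ − 1/a_t)] = 9.5051 km/s.
Second burn Δv₂ = |v₂ − v_a| = 4.292 km/s.
Δv = Δv₁ + Δv₂ = 5.814 + 4.292 = 10.11 km/s.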